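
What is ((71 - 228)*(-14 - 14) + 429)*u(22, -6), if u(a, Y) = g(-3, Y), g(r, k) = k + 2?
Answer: -19300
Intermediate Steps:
g(r, k) = 2 + k
u(a, Y) = 2 + Y
((71 - 228)*(-14 - 14) + 429)*u(22, -6) = ((71 - 228)*(-14 - 14) + 429)*(2 - 6) = (-157*(-28) + 429)*(-4) = (4396 + 429)*(-4) = 4825*(-4) = -19300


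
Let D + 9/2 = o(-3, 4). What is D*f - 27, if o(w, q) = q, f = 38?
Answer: -46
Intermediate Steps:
D = -1/2 (D = -9/2 + 4 = -1/2 ≈ -0.50000)
D*f - 27 = -1/2*38 - 27 = -19 - 27 = -46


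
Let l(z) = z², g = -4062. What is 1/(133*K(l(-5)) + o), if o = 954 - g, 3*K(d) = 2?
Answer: 3/15314 ≈ 0.00019590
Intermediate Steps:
K(d) = ⅔ (K(d) = (⅓)*2 = ⅔)
o = 5016 (o = 954 - 1*(-4062) = 954 + 4062 = 5016)
1/(133*K(l(-5)) + o) = 1/(133*(⅔) + 5016) = 1/(266/3 + 5016) = 1/(15314/3) = 3/15314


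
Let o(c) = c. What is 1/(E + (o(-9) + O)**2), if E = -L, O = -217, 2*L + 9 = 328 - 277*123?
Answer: 1/67952 ≈ 1.4716e-5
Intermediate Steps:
L = -16876 (L = -9/2 + (328 - 277*123)/2 = -9/2 + (328 - 34071)/2 = -9/2 + (1/2)*(-33743) = -9/2 - 33743/2 = -16876)
E = 16876 (E = -1*(-16876) = 16876)
1/(E + (o(-9) + O)**2) = 1/(16876 + (-9 - 217)**2) = 1/(16876 + (-226)**2) = 1/(16876 + 51076) = 1/67952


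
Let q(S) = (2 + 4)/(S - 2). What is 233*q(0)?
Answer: -699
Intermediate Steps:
q(S) = 6/(-2 + S)
233*q(0) = 233*(6/(-2 + 0)) = 233*(6/(-2)) = 233*(6*(-½)) = 233*(-3) = -699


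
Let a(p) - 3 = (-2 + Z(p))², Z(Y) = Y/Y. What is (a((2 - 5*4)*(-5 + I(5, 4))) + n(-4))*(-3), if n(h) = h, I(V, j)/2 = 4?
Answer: 0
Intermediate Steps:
I(V, j) = 8 (I(V, j) = 2*4 = 8)
Z(Y) = 1
a(p) = 4 (a(p) = 3 + (-2 + 1)² = 3 + (-1)² = 3 + 1 = 4)
(a((2 - 5*4)*(-5 + I(5, 4))) + n(-4))*(-3) = (4 - 4)*(-3) = 0*(-3) = 0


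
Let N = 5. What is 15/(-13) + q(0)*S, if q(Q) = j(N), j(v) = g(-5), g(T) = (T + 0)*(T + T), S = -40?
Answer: -26015/13 ≈ -2001.2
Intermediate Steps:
g(T) = 2*T² (g(T) = T*(2*T) = 2*T²)
j(v) = 50 (j(v) = 2*(-5)² = 2*25 = 50)
q(Q) = 50
15/(-13) + q(0)*S = 15/(-13) + 50*(-40) = 15*(-1/13) - 2000 = -15/13 - 2000 = -26015/13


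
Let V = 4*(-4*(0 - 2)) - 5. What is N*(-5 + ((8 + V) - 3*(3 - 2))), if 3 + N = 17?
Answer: 378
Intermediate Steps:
N = 14 (N = -3 + 17 = 14)
V = 27 (V = 4*(-4*(-2)) - 5 = 4*8 - 5 = 32 - 5 = 27)
N*(-5 + ((8 + V) - 3*(3 - 2))) = 14*(-5 + ((8 + 27) - 3*(3 - 2))) = 14*(-5 + (35 - 3*1)) = 14*(-5 + (35 - 3)) = 14*(-5 + 32) = 14*27 = 378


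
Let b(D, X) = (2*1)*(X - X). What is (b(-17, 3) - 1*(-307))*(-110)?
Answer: -33770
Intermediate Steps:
b(D, X) = 0 (b(D, X) = 2*0 = 0)
(b(-17, 3) - 1*(-307))*(-110) = (0 - 1*(-307))*(-110) = (0 + 307)*(-110) = 307*(-110) = -33770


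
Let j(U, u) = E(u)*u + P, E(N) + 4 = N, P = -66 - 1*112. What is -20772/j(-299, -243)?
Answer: -20772/59843 ≈ -0.34711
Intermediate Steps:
P = -178 (P = -66 - 112 = -178)
E(N) = -4 + N
j(U, u) = -178 + u*(-4 + u) (j(U, u) = (-4 + u)*u - 178 = u*(-4 + u) - 178 = -178 + u*(-4 + u))
-20772/j(-299, -243) = -20772/(-178 - 243*(-4 - 243)) = -20772/(-178 - 243*(-247)) = -20772/(-178 + 60021) = -20772/59843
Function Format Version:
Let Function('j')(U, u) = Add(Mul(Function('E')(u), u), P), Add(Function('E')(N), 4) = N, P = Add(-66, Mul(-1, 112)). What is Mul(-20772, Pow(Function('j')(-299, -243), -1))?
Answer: Rational(-20772, 59843) ≈ -0.34711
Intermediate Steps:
P = -178 (P = Add(-66, -112) = -178)
Function('E')(N) = Add(-4, N)
Function('j')(U, u) = Add(-178, Mul(u, Add(-4, u))) (Function('j')(U, u) = Add(Mul(Add(-4, u), u), -178) = Add(Mul(u, Add(-4, u)), -178) = Add(-178, Mul(u, Add(-4, u))))
Mul(-20772, Pow(Function('j')(-299, -243), -1)) = Mul(-20772, Pow(Add(-178, Mul(-243, Add(-4, -243))), -1)) = Mul(-20772, Pow(Add(-178, Mul(-243, -247)), -1)) = Mul(-20772, Pow(Add(-178, 60021), -1)) = Mul(-20772, Pow(59843, -1)) = Mul(-20772, Rational(1, 59843)) = Rational(-20772, 59843)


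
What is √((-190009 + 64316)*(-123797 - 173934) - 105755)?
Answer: 2*√9355649207 ≈ 1.9345e+5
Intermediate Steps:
√((-190009 + 64316)*(-123797 - 173934) - 105755) = √(-125693*(-297731) - 105755) = √(37422702583 - 105755) = √37422596828 = 2*√9355649207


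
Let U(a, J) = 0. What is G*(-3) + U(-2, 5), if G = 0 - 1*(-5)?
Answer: -15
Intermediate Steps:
G = 5 (G = 0 + 5 = 5)
G*(-3) + U(-2, 5) = 5*(-3) + 0 = -15 + 0 = -15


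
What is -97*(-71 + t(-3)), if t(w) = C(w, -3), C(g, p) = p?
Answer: 7178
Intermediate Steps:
t(w) = -3
-97*(-71 + t(-3)) = -97*(-71 - 3) = -97*(-74) = 7178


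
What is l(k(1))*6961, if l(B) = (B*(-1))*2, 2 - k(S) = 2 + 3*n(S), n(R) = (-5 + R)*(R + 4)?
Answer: -835320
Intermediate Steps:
n(R) = (-5 + R)*(4 + R)
k(S) = 60 - 3*S² + 3*S (k(S) = 2 - (2 + 3*(-20 + S² - S)) = 2 - (2 + (-60 - 3*S + 3*S²)) = 2 - (-58 - 3*S + 3*S²) = 2 + (58 - 3*S² + 3*S) = 60 - 3*S² + 3*S)
l(B) = -2*B (l(B) = -B*2 = -2*B)
l(k(1))*6961 = -2*(60 - 3*1² + 3*1)*6961 = -2*(60 - 3*1 + 3)*6961 = -2*(60 - 3 + 3)*6961 = -2*60*6961 = -120*6961 = -835320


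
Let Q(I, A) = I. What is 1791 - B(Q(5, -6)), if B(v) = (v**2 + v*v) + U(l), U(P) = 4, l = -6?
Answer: 1737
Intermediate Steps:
B(v) = 4 + 2*v**2 (B(v) = (v**2 + v*v) + 4 = (v**2 + v**2) + 4 = 2*v**2 + 4 = 4 + 2*v**2)
1791 - B(Q(5, -6)) = 1791 - (4 + 2*5**2) = 1791 - (4 + 2*25) = 1791 - (4 + 50) = 1791 - 1*54 = 1791 - 54 = 1737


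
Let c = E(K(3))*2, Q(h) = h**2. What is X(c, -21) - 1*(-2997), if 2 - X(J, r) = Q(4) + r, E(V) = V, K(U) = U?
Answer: 3004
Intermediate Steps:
c = 6 (c = 3*2 = 6)
X(J, r) = -14 - r (X(J, r) = 2 - (4**2 + r) = 2 - (16 + r) = 2 + (-16 - r) = -14 - r)
X(c, -21) - 1*(-2997) = (-14 - 1*(-21)) - 1*(-2997) = (-14 + 21) + 2997 = 7 + 2997 = 3004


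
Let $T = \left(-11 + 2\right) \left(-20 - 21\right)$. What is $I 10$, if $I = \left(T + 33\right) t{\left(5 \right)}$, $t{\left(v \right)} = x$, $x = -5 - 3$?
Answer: $-32160$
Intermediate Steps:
$x = -8$ ($x = -5 - 3 = -8$)
$t{\left(v \right)} = -8$
$T = 369$ ($T = \left(-9\right) \left(-41\right) = 369$)
$I = -3216$ ($I = \left(369 + 33\right) \left(-8\right) = 402 \left(-8\right) = -3216$)
$I 10 = \left(-3216\right) 10 = -32160$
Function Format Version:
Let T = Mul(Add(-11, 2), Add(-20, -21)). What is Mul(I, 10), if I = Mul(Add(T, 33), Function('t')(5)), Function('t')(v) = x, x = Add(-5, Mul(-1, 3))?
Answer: -32160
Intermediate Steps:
x = -8 (x = Add(-5, -3) = -8)
Function('t')(v) = -8
T = 369 (T = Mul(-9, -41) = 369)
I = -3216 (I = Mul(Add(369, 33), -8) = Mul(402, -8) = -3216)
Mul(I, 10) = Mul(-3216, 10) = -32160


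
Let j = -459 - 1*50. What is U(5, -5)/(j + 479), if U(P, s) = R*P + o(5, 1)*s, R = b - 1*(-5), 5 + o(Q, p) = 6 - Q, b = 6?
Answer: -5/2 ≈ -2.5000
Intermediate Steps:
o(Q, p) = 1 - Q (o(Q, p) = -5 + (6 - Q) = 1 - Q)
R = 11 (R = 6 - 1*(-5) = 6 + 5 = 11)
j = -509 (j = -459 - 50 = -509)
U(P, s) = -4*s + 11*P (U(P, s) = 11*P + (1 - 1*5)*s = 11*P + (1 - 5)*s = 11*P - 4*s = -4*s + 11*P)
U(5, -5)/(j + 479) = (-4*(-5) + 11*5)/(-509 + 479) = (20 + 55)/(-30) = -1/30*75 = -5/2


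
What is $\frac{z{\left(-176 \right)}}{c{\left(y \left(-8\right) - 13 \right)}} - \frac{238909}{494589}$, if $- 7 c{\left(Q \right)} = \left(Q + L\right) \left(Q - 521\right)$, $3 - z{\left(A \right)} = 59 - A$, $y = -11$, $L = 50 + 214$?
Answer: $- \frac{6154136647}{12463148211} \approx -0.49379$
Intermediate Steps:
$L = 264$
$z{\left(A \right)} = -56 + A$ ($z{\left(A \right)} = 3 - \left(59 - A\right) = 3 + \left(-59 + A\right) = -56 + A$)
$c{\left(Q \right)} = - \frac{\left(-521 + Q\right) \left(264 + Q\right)}{7}$ ($c{\left(Q \right)} = - \frac{\left(Q + 264\right) \left(Q - 521\right)}{7} = - \frac{\left(264 + Q\right) \left(-521 + Q\right)}{7} = - \frac{\left(-521 + Q\right) \left(264 + Q\right)}{7}$)
$\frac{z{\left(-176 \right)}}{c{\left(y \left(-8\right) - 13 \right)}} - \frac{238909}{494589} = \frac{-56 - 176}{\frac{137544}{7} - \frac{\left(\left(-11\right) \left(-8\right) - 13\right)^{2}}{7} + \frac{257 \left(\left(-11\right) \left(-8\right) - 13\right)}{7}} - \frac{238909}{494589} = - \frac{232}{\frac{137544}{7} - \frac{\left(88 - 13\right)^{2}}{7} + \frac{257 \left(88 - 13\right)}{7}} - \frac{238909}{494589} = - \frac{232}{\frac{137544}{7} - \frac{75^{2}}{7} + \frac{257}{7} \cdot 75} - \frac{238909}{494589} = - \frac{232}{\frac{137544}{7} - \frac{5625}{7} + \frac{19275}{7}} - \frac{238909}{494589} = - \frac{232}{\frac{151194}{7}} - \frac{238909}{494589} = \left(-232\right) \frac{7}{151194} - \frac{238909}{494589} = - \frac{812}{75597} - \frac{238909}{494589} = - \frac{6154136647}{12463148211}$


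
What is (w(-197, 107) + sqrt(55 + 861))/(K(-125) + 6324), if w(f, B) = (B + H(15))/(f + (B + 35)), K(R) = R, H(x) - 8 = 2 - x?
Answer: -102/340945 + 2*sqrt(229)/6199 ≈ 0.0045832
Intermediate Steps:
H(x) = 10 - x (H(x) = 8 + (2 - x) = 10 - x)
w(f, B) = (-5 + B)/(35 + B + f) (w(f, B) = (B + (10 - 1*15))/(f + (B + 35)) = (B + (10 - 15))/(f + (35 + B)) = (B - 5)/(35 + B + f) = (-5 + B)/(35 + B + f))
(w(-197, 107) + sqrt(55 + 861))/(K(-125) + 6324) = ((-5 + 107)/(35 + 107 - 197) + sqrt(55 + 861))/(-125 + 6324) = (102/(-55) + sqrt(916))/6199 = (-1/55*102 + 2*sqrt(229))*(1/6199) = (-102/55 + 2*sqrt(229))*(1/6199) = -102/340945 + 2*sqrt(229)/6199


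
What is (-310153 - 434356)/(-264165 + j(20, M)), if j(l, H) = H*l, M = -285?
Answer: 744509/269865 ≈ 2.7588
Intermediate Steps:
(-310153 - 434356)/(-264165 + j(20, M)) = (-310153 - 434356)/(-264165 - 285*20) = -744509/(-264165 - 5700) = -744509/(-269865) = -744509*(-1/269865) = 744509/269865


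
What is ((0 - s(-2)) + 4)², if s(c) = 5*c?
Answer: 196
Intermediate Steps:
((0 - s(-2)) + 4)² = ((0 - 5*(-2)) + 4)² = ((0 - 1*(-10)) + 4)² = ((0 + 10) + 4)² = (10 + 4)² = 14² = 196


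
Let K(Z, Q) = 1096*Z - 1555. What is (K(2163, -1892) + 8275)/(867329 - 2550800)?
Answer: -792456/561157 ≈ -1.4122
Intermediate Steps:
K(Z, Q) = -1555 + 1096*Z
(K(2163, -1892) + 8275)/(867329 - 2550800) = ((-1555 + 1096*2163) + 8275)/(867329 - 2550800) = ((-1555 + 2370648) + 8275)/(-1683471) = (2369093 + 8275)*(-1/1683471) = 2377368*(-1/1683471) = -792456/561157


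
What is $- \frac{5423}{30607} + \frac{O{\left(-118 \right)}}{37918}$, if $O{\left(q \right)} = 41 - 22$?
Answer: $- \frac{205047781}{1160556226} \approx -0.17668$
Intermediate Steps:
$O{\left(q \right)} = 19$ ($O{\left(q \right)} = 41 - 22 = 19$)
$- \frac{5423}{30607} + \frac{O{\left(-118 \right)}}{37918} = - \frac{5423}{30607} + \frac{19}{37918} = - \frac{205047781}{1160556226}$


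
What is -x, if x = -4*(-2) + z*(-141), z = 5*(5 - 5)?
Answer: -8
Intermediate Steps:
z = 0 (z = 5*0 = 0)
x = 8 (x = -4*(-2) + 0*(-141) = 8 + 0 = 8)
-x = -1*8 = -8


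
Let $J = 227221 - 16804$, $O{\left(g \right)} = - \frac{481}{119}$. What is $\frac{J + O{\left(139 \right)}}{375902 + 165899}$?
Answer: $\frac{25039142}{64474319} \approx 0.38836$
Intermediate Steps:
$O{\left(g \right)} = - \frac{481}{119}$ ($O{\left(g \right)} = \left(-481\right) \frac{1}{119} = - \frac{481}{119}$)
$J = 210417$ ($J = 227221 - 16804 = 210417$)
$\frac{J + O{\left(139 \right)}}{375902 + 165899} = \frac{210417 - \frac{481}{119}}{375902 + 165899} = \frac{25039142}{119 \cdot 541801} = \frac{25039142}{119} \cdot \frac{1}{541801} = \frac{25039142}{64474319}$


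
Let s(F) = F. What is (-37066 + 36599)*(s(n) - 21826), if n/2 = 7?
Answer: 10186204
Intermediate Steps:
n = 14 (n = 2*7 = 14)
(-37066 + 36599)*(s(n) - 21826) = (-37066 + 36599)*(14 - 21826) = -467*(-21812) = 10186204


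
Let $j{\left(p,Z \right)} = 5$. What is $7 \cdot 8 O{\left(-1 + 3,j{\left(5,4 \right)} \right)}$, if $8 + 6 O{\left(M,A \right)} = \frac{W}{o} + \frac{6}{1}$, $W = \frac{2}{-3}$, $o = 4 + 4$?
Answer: $- \frac{175}{9} \approx -19.444$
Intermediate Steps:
$o = 8$
$W = - \frac{2}{3}$ ($W = 2 \left(- \frac{1}{3}\right) = - \frac{2}{3} \approx -0.66667$)
$O{\left(M,A \right)} = - \frac{25}{72}$ ($O{\left(M,A \right)} = - \frac{4}{3} + \frac{- \frac{2}{3 \cdot 8} + \frac{6}{1}}{6} = - \frac{4}{3} + \frac{\left(- \frac{2}{3}\right) \frac{1}{8} + 6 \cdot 1}{6} = - \frac{4}{3} + \frac{- \frac{1}{12} + 6}{6} = - \frac{4}{3} + \frac{1}{6} \cdot \frac{71}{12} = - \frac{4}{3} + \frac{71}{72} = - \frac{25}{72}$)
$7 \cdot 8 O{\left(-1 + 3,j{\left(5,4 \right)} \right)} = 7 \cdot 8 \left(- \frac{25}{72}\right) = 56 \left(- \frac{25}{72}\right) = - \frac{175}{9}$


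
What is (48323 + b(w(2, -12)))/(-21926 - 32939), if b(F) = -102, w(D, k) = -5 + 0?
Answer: -48221/54865 ≈ -0.87890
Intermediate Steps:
w(D, k) = -5
(48323 + b(w(2, -12)))/(-21926 - 32939) = (48323 - 102)/(-21926 - 32939) = 48221/(-54865) = 48221*(-1/54865) = -48221/54865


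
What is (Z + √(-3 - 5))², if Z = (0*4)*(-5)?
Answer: -8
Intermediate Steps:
Z = 0 (Z = 0*(-5) = 0)
(Z + √(-3 - 5))² = (0 + √(-3 - 5))² = (0 + √(-8))² = (0 + 2*I*√2)² = (2*I*√2)² = -8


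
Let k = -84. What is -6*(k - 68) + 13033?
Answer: 13945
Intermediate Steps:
-6*(k - 68) + 13033 = -6*(-84 - 68) + 13033 = -6*(-152) + 13033 = 912 + 13033 = 13945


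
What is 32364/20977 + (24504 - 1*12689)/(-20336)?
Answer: 410311049/426588272 ≈ 0.96184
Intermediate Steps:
32364/20977 + (24504 - 1*12689)/(-20336) = 32364*(1/20977) + (24504 - 12689)*(-1/20336) = 32364/20977 + 11815*(-1/20336) = 32364/20977 - 11815/20336 = 410311049/426588272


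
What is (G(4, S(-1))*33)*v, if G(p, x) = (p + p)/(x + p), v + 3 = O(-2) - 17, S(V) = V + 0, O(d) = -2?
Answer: -1936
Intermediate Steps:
S(V) = V
v = -22 (v = -3 + (-2 - 17) = -3 - 19 = -22)
G(p, x) = 2*p/(p + x) (G(p, x) = (2*p)/(p + x) = 2*p/(p + x))
(G(4, S(-1))*33)*v = ((2*4/(4 - 1))*33)*(-22) = ((2*4/3)*33)*(-22) = ((2*4*(⅓))*33)*(-22) = ((8/3)*33)*(-22) = 88*(-22) = -1936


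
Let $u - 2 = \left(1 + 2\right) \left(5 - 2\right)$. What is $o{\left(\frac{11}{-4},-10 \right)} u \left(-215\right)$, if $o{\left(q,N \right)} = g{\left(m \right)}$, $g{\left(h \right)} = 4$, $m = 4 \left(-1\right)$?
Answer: $-9460$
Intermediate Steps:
$m = -4$
$o{\left(q,N \right)} = 4$
$u = 11$ ($u = 2 + \left(1 + 2\right) \left(5 - 2\right) = 2 + 3 \cdot 3 = 2 + 9 = 11$)
$o{\left(\frac{11}{-4},-10 \right)} u \left(-215\right) = 4 \cdot 11 \left(-215\right) = 44 \left(-215\right) = -9460$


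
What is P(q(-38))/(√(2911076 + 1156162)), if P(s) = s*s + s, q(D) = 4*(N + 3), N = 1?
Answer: 136*√4067238/2033619 ≈ 0.13487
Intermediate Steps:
q(D) = 16 (q(D) = 4*(1 + 3) = 4*4 = 16)
P(s) = s + s² (P(s) = s² + s = s + s²)
P(q(-38))/(√(2911076 + 1156162)) = (16*(1 + 16))/(√(2911076 + 1156162)) = (16*17)/(√4067238) = 272*(√4067238/4067238) = 136*√4067238/2033619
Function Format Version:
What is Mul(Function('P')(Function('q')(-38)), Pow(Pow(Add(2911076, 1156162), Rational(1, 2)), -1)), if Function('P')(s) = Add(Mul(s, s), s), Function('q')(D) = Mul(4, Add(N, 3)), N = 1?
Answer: Mul(Rational(136, 2033619), Pow(4067238, Rational(1, 2))) ≈ 0.13487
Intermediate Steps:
Function('q')(D) = 16 (Function('q')(D) = Mul(4, Add(1, 3)) = Mul(4, 4) = 16)
Function('P')(s) = Add(s, Pow(s, 2)) (Function('P')(s) = Add(Pow(s, 2), s) = Add(s, Pow(s, 2)))
Mul(Function('P')(Function('q')(-38)), Pow(Pow(Add(2911076, 1156162), Rational(1, 2)), -1)) = Mul(Mul(16, Add(1, 16)), Pow(Pow(Add(2911076, 1156162), Rational(1, 2)), -1)) = Mul(Mul(16, 17), Pow(Pow(4067238, Rational(1, 2)), -1)) = Mul(272, Mul(Rational(1, 4067238), Pow(4067238, Rational(1, 2)))) = Mul(Rational(136, 2033619), Pow(4067238, Rational(1, 2)))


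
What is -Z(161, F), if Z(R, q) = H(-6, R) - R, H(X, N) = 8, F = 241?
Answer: 153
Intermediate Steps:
Z(R, q) = 8 - R
-Z(161, F) = -(8 - 1*161) = -(8 - 161) = -1*(-153) = 153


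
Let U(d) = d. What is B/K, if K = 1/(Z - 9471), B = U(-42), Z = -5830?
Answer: 642642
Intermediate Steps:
B = -42
K = -1/15301 (K = 1/(-5830 - 9471) = 1/(-15301) = -1/15301 ≈ -6.5355e-5)
B/K = -42/(-1/15301) = -42*(-15301) = 642642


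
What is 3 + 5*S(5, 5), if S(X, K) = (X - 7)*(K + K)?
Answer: -97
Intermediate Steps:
S(X, K) = 2*K*(-7 + X) (S(X, K) = (-7 + X)*(2*K) = 2*K*(-7 + X))
3 + 5*S(5, 5) = 3 + 5*(2*5*(-7 + 5)) = 3 + 5*(2*5*(-2)) = 3 + 5*(-20) = 3 - 100 = -97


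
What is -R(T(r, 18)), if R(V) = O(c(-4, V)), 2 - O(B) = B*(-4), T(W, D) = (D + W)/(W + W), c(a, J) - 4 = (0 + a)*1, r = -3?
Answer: -2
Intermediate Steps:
c(a, J) = 4 + a (c(a, J) = 4 + (0 + a)*1 = 4 + a*1 = 4 + a)
T(W, D) = (D + W)/(2*W) (T(W, D) = (D + W)/((2*W)) = (D + W)*(1/(2*W)) = (D + W)/(2*W))
O(B) = 2 + 4*B (O(B) = 2 - B*(-4) = 2 - (-4)*B = 2 + 4*B)
R(V) = 2 (R(V) = 2 + 4*(4 - 4) = 2 + 4*0 = 2 + 0 = 2)
-R(T(r, 18)) = -1*2 = -2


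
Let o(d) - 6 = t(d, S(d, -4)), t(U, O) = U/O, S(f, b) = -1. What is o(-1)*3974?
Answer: 27818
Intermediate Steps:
o(d) = 6 - d (o(d) = 6 + d/(-1) = 6 + d*(-1) = 6 - d)
o(-1)*3974 = (6 - 1*(-1))*3974 = (6 + 1)*3974 = 7*3974 = 27818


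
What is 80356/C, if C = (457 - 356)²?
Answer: 80356/10201 ≈ 7.8773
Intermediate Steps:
C = 10201 (C = 101² = 10201)
80356/C = 80356/10201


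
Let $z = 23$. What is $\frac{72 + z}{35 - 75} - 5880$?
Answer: $- \frac{47059}{8} \approx -5882.4$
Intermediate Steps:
$\frac{72 + z}{35 - 75} - 5880 = \frac{72 + 23}{35 - 75} - 5880 = \frac{95}{-40} - 5880 = 95 \left(- \frac{1}{40}\right) - 5880 = - \frac{19}{8} - 5880 = - \frac{47059}{8}$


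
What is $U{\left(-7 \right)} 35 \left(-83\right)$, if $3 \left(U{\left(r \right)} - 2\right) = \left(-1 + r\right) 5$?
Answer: $\frac{98770}{3} \approx 32923.0$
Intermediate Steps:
$U{\left(r \right)} = \frac{1}{3} + \frac{5 r}{3}$ ($U{\left(r \right)} = 2 + \frac{\left(-1 + r\right) 5}{3} = 2 + \frac{-5 + 5 r}{3} = 2 + \left(- \frac{5}{3} + \frac{5 r}{3}\right) = \frac{1}{3} + \frac{5 r}{3}$)
$U{\left(-7 \right)} 35 \left(-83\right) = \left(\frac{1}{3} + \frac{5}{3} \left(-7\right)\right) 35 \left(-83\right) = \left(\frac{1}{3} - \frac{35}{3}\right) 35 \left(-83\right) = \left(- \frac{34}{3}\right) 35 \left(-83\right) = \left(- \frac{1190}{3}\right) \left(-83\right) = \frac{98770}{3}$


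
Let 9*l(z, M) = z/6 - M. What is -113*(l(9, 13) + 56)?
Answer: -111305/18 ≈ -6183.6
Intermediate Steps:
l(z, M) = -M/9 + z/54 (l(z, M) = (z/6 - M)/9 = (-M + z/6)/9 = -M/9 + z/54)
-113*(l(9, 13) + 56) = -113*((-1/9*13 + (1/54)*9) + 56) = -113*((-13/9 + 1/6) + 56) = -113*(-23/18 + 56) = -113*985/18 = -111305/18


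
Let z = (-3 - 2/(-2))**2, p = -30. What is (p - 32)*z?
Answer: -248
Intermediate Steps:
z = 4 (z = (-3 - 2*(-1/2))**2 = (-3 + 1)**2 = (-2)**2 = 4)
(p - 32)*z = (-30 - 32)*4 = -62*4 = -248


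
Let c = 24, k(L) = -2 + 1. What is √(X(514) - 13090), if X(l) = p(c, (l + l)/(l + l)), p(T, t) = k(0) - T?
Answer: I*√13115 ≈ 114.52*I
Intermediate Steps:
k(L) = -1
p(T, t) = -1 - T
X(l) = -25 (X(l) = -1 - 1*24 = -1 - 24 = -25)
√(X(514) - 13090) = √(-25 - 13090) = √(-13115) = I*√13115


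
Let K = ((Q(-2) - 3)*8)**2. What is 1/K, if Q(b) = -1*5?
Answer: 1/4096 ≈ 0.00024414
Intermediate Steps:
Q(b) = -5
K = 4096 (K = ((-5 - 3)*8)**2 = (-8*8)**2 = (-64)**2 = 4096)
1/K = 1/4096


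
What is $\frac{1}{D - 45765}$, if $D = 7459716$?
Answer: $\frac{1}{7413951} \approx 1.3488 \cdot 10^{-7}$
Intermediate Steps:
$\frac{1}{D - 45765} = \frac{1}{7459716 - 45765} = \frac{1}{7413951}$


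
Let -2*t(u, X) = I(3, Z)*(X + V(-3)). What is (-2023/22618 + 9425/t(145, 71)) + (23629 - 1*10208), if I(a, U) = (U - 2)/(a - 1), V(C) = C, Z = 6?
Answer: 10214253945/769012 ≈ 13282.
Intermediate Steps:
I(a, U) = (-2 + U)/(-1 + a)
t(u, X) = 3 - X (t(u, X) = -(-2 + 6)/(-1 + 3)*(X - 3)/2 = -4/2*(-3 + X)/2 = -(½)*4*(-3 + X)/2 = -(-3 + X) = -(-6 + 2*X)/2 = 3 - X)
(-2023/22618 + 9425/t(145, 71)) + (23629 - 1*10208) = (-2023/22618 + 9425/(3 - 1*71)) + (23629 - 1*10208) = (-2023*1/22618 + 9425/(3 - 71)) + (23629 - 10208) = (-2023/22618 + 9425/(-68)) + 13421 = (-2023/22618 + 9425*(-1/68)) + 13421 = (-2023/22618 - 9425/68) + 13421 = -106656107/769012 + 13421 = 10214253945/769012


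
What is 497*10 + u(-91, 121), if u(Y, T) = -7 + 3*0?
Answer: 4963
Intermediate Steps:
u(Y, T) = -7 (u(Y, T) = -7 + 0 = -7)
497*10 + u(-91, 121) = 497*10 - 7 = 4970 - 7 = 4963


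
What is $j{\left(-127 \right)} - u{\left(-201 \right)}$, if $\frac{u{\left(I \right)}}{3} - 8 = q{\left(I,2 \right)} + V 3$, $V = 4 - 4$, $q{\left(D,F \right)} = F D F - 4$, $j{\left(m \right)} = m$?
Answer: $2273$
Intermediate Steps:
$q{\left(D,F \right)} = -4 + D F^{2}$ ($q{\left(D,F \right)} = D F F - 4 = D F^{2} - 4 = -4 + D F^{2}$)
$V = 0$
$u{\left(I \right)} = 12 + 12 I$ ($u{\left(I \right)} = 24 + 3 \left(\left(-4 + I 2^{2}\right) + 0 \cdot 3\right) = 24 + 3 \left(\left(-4 + I 4\right) + 0\right) = 24 + 3 \left(\left(-4 + 4 I\right) + 0\right) = 24 + 3 \left(-4 + 4 I\right) = 24 + \left(-12 + 12 I\right) = 12 + 12 I$)
$j{\left(-127 \right)} - u{\left(-201 \right)} = -127 - \left(12 + 12 \left(-201\right)\right) = -127 - \left(12 - 2412\right) = -127 - -2400 = -127 + 2400 = 2273$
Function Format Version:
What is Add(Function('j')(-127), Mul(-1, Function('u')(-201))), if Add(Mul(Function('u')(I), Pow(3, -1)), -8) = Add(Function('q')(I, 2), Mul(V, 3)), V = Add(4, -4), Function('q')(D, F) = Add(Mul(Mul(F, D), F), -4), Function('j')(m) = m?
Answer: 2273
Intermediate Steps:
Function('q')(D, F) = Add(-4, Mul(D, Pow(F, 2))) (Function('q')(D, F) = Add(Mul(Mul(D, F), F), -4) = Add(Mul(D, Pow(F, 2)), -4) = Add(-4, Mul(D, Pow(F, 2))))
V = 0
Function('u')(I) = Add(12, Mul(12, I)) (Function('u')(I) = Add(24, Mul(3, Add(Add(-4, Mul(I, Pow(2, 2))), Mul(0, 3)))) = Add(24, Mul(3, Add(Add(-4, Mul(I, 4)), 0))) = Add(24, Mul(3, Add(Add(-4, Mul(4, I)), 0))) = Add(24, Mul(3, Add(-4, Mul(4, I)))) = Add(24, Add(-12, Mul(12, I))) = Add(12, Mul(12, I)))
Add(Function('j')(-127), Mul(-1, Function('u')(-201))) = Add(-127, Mul(-1, Add(12, Mul(12, -201)))) = Add(-127, Mul(-1, Add(12, -2412))) = Add(-127, Mul(-1, -2400)) = Add(-127, 2400) = 2273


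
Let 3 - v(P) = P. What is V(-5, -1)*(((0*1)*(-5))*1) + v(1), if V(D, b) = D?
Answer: 2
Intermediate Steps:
v(P) = 3 - P
V(-5, -1)*(((0*1)*(-5))*1) + v(1) = -5*(0*1)*(-5) + (3 - 1*1) = -5*0*(-5) + (3 - 1) = -0 + 2 = -5*0 + 2 = 0 + 2 = 2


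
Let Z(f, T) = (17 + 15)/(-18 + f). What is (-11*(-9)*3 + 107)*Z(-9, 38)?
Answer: -12928/27 ≈ -478.81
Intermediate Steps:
Z(f, T) = 32/(-18 + f)
(-11*(-9)*3 + 107)*Z(-9, 38) = (-11*(-9)*3 + 107)*(32/(-18 - 9)) = (99*3 + 107)*(32/(-27)) = (297 + 107)*(32*(-1/27)) = 404*(-32/27) = -12928/27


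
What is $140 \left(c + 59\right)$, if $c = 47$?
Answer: $14840$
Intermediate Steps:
$140 \left(c + 59\right) = 140 \left(47 + 59\right) = 140 \cdot 106 = 14840$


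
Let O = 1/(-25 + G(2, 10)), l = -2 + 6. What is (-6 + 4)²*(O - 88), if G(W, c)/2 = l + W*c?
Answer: -8092/23 ≈ -351.83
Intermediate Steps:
l = 4
G(W, c) = 8 + 2*W*c (G(W, c) = 2*(4 + W*c) = 8 + 2*W*c)
O = 1/23 (O = 1/(-25 + (8 + 2*2*10)) = 1/(-25 + (8 + 40)) = 1/(-25 + 48) = 1/23 ≈ 0.043478)
(-6 + 4)²*(O - 88) = (-6 + 4)²*(1/23 - 88) = (-2)²*(-2023/23) = 4*(-2023/23) = -8092/23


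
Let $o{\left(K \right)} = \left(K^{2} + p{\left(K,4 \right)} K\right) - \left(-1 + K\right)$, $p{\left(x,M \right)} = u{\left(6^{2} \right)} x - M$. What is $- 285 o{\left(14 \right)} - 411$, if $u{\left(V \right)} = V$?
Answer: $-2047566$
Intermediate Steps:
$p{\left(x,M \right)} = - M + 36 x$ ($p{\left(x,M \right)} = 6^{2} x - M = 36 x - M = - M + 36 x$)
$o{\left(K \right)} = 1 + K^{2} - K + K \left(-4 + 36 K\right)$ ($o{\left(K \right)} = \left(K^{2} + \left(\left(-1\right) 4 + 36 K\right) K\right) - \left(-1 + K\right) = \left(K^{2} + \left(-4 + 36 K\right) K\right) - \left(-1 + K\right) = \left(K^{2} + K \left(-4 + 36 K\right)\right) - \left(-1 + K\right) = 1 + K^{2} - K + K \left(-4 + 36 K\right)$)
$- 285 o{\left(14 \right)} - 411 = - 285 \left(1 - 70 + 37 \cdot 14^{2}\right) - 411 = - 285 \left(1 - 70 + 37 \cdot 196\right) - 411 = - 285 \left(1 - 70 + 7252\right) - 411 = \left(-285\right) 7183 - 411 = -2047155 - 411 = -2047566$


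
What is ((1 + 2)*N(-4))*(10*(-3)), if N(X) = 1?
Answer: -90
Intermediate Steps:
((1 + 2)*N(-4))*(10*(-3)) = ((1 + 2)*1)*(10*(-3)) = (3*1)*(-30) = 3*(-30) = -90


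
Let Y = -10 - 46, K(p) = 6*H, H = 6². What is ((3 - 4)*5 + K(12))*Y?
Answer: -11816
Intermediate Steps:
H = 36
K(p) = 216 (K(p) = 6*36 = 216)
Y = -56
((3 - 4)*5 + K(12))*Y = ((3 - 4)*5 + 216)*(-56) = (-1*5 + 216)*(-56) = (-5 + 216)*(-56) = 211*(-56) = -11816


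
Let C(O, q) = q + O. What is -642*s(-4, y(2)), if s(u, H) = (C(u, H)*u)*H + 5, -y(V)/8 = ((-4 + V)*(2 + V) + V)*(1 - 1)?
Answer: -3210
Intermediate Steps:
C(O, q) = O + q
y(V) = 0 (y(V) = -8*((-4 + V)*(2 + V) + V)*(1 - 1) = -8*(V + (-4 + V)*(2 + V))*0 = -8*0 = 0)
s(u, H) = 5 + H*u*(H + u) (s(u, H) = ((u + H)*u)*H + 5 = ((H + u)*u)*H + 5 = (u*(H + u))*H + 5 = H*u*(H + u) + 5 = 5 + H*u*(H + u))
-642*s(-4, y(2)) = -642*(5 + 0*(-4)*(0 - 4)) = -642*(5 + 0*(-4)*(-4)) = -642*(5 + 0) = -642*5 = -3210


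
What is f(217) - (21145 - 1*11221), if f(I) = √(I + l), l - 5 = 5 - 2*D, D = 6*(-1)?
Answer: -9924 + √239 ≈ -9908.5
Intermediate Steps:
D = -6
l = 22 (l = 5 + (5 - 2*(-6)) = 5 + (5 + 12) = 5 + 17 = 22)
f(I) = √(22 + I) (f(I) = √(I + 22) = √(22 + I))
f(217) - (21145 - 1*11221) = √(22 + 217) - (21145 - 1*11221) = √239 - (21145 - 11221) = √239 - 1*9924 = √239 - 9924 = -9924 + √239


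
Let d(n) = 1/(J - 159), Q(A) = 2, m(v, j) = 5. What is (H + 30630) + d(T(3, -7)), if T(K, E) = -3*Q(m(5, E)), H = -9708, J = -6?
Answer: 3452129/165 ≈ 20922.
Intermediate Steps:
T(K, E) = -6 (T(K, E) = -3*2 = -6)
d(n) = -1/165 (d(n) = 1/(-6 - 159) = 1/(-165) = -1/165)
(H + 30630) + d(T(3, -7)) = (-9708 + 30630) - 1/165 = 20922 - 1/165 = 3452129/165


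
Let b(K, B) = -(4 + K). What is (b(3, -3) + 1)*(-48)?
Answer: 288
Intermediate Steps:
b(K, B) = -4 - K
(b(3, -3) + 1)*(-48) = ((-4 - 1*3) + 1)*(-48) = ((-4 - 3) + 1)*(-48) = (-7 + 1)*(-48) = -6*(-48) = 288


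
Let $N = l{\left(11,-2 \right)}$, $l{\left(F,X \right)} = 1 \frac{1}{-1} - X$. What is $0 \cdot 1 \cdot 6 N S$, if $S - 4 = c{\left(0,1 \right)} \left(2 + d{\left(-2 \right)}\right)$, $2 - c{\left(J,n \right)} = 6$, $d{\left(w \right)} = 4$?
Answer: $0$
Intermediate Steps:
$l{\left(F,X \right)} = -1 - X$ ($l{\left(F,X \right)} = 1 \left(-1\right) - X = -1 - X$)
$c{\left(J,n \right)} = -4$ ($c{\left(J,n \right)} = 2 - 6 = -4$)
$N = 1$ ($N = -1 - -2 = -1 + 2 = 1$)
$S = -20$ ($S = 4 - 4 \left(2 + 4\right) = 4 - 24 = -20$)
$0 \cdot 1 \cdot 6 N S = 0 \cdot 1 \cdot 6 \cdot 1 \left(-20\right) = 0 \cdot 6 \cdot 1 \left(-20\right) = 0 \cdot 1 \left(-20\right) = 0 \left(-20\right) = 0$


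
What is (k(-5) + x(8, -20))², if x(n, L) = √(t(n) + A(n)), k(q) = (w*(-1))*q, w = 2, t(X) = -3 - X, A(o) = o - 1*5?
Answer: 92 + 40*I*√2 ≈ 92.0 + 56.569*I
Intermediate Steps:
A(o) = -5 + o (A(o) = o - 5 = -5 + o)
k(q) = -2*q (k(q) = (2*(-1))*q = -2*q)
x(n, L) = 2*I*√2 (x(n, L) = √((-3 - n) + (-5 + n)) = √(-8) = 2*I*√2)
(k(-5) + x(8, -20))² = (-2*(-5) + 2*I*√2)² = (10 + 2*I*√2)²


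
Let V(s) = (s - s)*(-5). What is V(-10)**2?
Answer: 0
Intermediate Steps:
V(s) = 0 (V(s) = 0*(-5) = 0)
V(-10)**2 = 0**2 = 0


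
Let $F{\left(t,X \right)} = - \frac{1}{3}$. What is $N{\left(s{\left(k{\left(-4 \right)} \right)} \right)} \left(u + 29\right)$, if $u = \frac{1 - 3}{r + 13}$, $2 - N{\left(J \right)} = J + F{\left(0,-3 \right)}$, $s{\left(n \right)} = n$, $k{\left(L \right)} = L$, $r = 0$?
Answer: $\frac{2375}{13} \approx 182.69$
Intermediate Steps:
$F{\left(t,X \right)} = - \frac{1}{3}$ ($F{\left(t,X \right)} = \left(-1\right) \frac{1}{3} = - \frac{1}{3}$)
$N{\left(J \right)} = \frac{7}{3} - J$ ($N{\left(J \right)} = 2 - \left(J - \frac{1}{3}\right) = 2 - \left(- \frac{1}{3} + J\right) = \frac{7}{3} - J$)
$u = - \frac{2}{13}$ ($u = \frac{1 - 3}{0 + 13} = - \frac{2}{13} \approx -0.15385$)
$N{\left(s{\left(k{\left(-4 \right)} \right)} \right)} \left(u + 29\right) = \left(\frac{7}{3} - -4\right) \left(- \frac{2}{13} + 29\right) = \left(\frac{7}{3} + 4\right) \frac{375}{13} = \frac{19}{3} \cdot \frac{375}{13} = \frac{2375}{13}$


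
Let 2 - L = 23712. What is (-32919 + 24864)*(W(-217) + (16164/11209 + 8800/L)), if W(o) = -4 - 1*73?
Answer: 16254446923845/26576539 ≈ 6.1161e+5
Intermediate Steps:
L = -23710 (L = 2 - 1*23712 = 2 - 23712 = -23710)
W(o) = -77 (W(o) = -4 - 73 = -77)
(-32919 + 24864)*(W(-217) + (16164/11209 + 8800/L)) = (-32919 + 24864)*(-77 + (16164/11209 + 8800/(-23710))) = -8055*(-77 + (16164*(1/11209) + 8800*(-1/23710))) = -8055*(-77 + (16164/11209 - 880/2371)) = -8055*(-77 + 28460924/26576539) = -8055*(-2017932579/26576539) = 16254446923845/26576539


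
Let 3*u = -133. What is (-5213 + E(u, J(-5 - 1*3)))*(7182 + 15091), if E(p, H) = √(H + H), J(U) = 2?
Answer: -116064603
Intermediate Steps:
u = -133/3 (u = (⅓)*(-133) = -133/3 ≈ -44.333)
E(p, H) = √2*√H (E(p, H) = √(2*H) = √2*√H)
(-5213 + E(u, J(-5 - 1*3)))*(7182 + 15091) = (-5213 + √2*√2)*(7182 + 15091) = (-5213 + 2)*22273 = -5211*22273 = -116064603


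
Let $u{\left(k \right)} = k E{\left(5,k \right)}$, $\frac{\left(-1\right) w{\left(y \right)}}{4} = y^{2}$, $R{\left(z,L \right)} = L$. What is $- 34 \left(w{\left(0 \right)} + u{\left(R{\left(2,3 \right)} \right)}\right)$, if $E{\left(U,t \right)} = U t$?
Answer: $-1530$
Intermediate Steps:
$w{\left(y \right)} = - 4 y^{2}$
$u{\left(k \right)} = 5 k^{2}$ ($u{\left(k \right)} = k 5 k = 5 k^{2}$)
$- 34 \left(w{\left(0 \right)} + u{\left(R{\left(2,3 \right)} \right)}\right) = - 34 \left(- 4 \cdot 0^{2} + 5 \cdot 3^{2}\right) = - 34 \left(\left(-4\right) 0 + 5 \cdot 9\right) = - 34 \left(0 + 45\right) = \left(-34\right) 45 = -1530$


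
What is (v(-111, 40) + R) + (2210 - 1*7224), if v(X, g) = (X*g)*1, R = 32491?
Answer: 23037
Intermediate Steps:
v(X, g) = X*g
(v(-111, 40) + R) + (2210 - 1*7224) = (-111*40 + 32491) + (2210 - 1*7224) = (-4440 + 32491) + (2210 - 7224) = 28051 - 5014 = 23037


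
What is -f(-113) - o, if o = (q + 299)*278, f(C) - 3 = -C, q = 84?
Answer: -106590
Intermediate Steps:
f(C) = 3 - C
o = 106474 (o = (84 + 299)*278 = 383*278 = 106474)
-f(-113) - o = -(3 - 1*(-113)) - 1*106474 = -(3 + 113) - 106474 = -1*116 - 106474 = -116 - 106474 = -106590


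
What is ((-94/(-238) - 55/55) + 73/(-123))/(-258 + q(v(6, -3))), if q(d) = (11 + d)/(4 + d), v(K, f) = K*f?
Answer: 35086/7538055 ≈ 0.0046545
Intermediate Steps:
q(d) = (11 + d)/(4 + d)
((-94/(-238) - 55/55) + 73/(-123))/(-258 + q(v(6, -3))) = ((-94/(-238) - 55/55) + 73/(-123))/(-258 + (11 + 6*(-3))/(4 + 6*(-3))) = ((-94*(-1/238) - 55*1/55) + 73*(-1/123))/(-258 + (11 - 18)/(4 - 18)) = ((47/119 - 1) - 73/123)/(-258 - 7/(-14)) = (-72/119 - 73/123)/(-258 - 1/14*(-7)) = -17543/(14637*(-258 + ½)) = -17543/(14637*(-515/2)) = -17543/14637*(-2/515) = 35086/7538055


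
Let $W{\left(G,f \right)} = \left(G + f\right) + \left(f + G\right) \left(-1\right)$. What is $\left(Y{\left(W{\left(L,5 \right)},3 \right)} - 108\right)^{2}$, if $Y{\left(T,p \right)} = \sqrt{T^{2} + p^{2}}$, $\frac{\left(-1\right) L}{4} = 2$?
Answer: $11025$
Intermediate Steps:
$L = -8$ ($L = \left(-4\right) 2 = -8$)
$W{\left(G,f \right)} = 0$ ($W{\left(G,f \right)} = \left(G + f\right) + \left(G + f\right) \left(-1\right) = \left(G + f\right) - \left(G + f\right) = 0$)
$\left(Y{\left(W{\left(L,5 \right)},3 \right)} - 108\right)^{2} = \left(\sqrt{0^{2} + 3^{2}} - 108\right)^{2} = \left(\sqrt{0 + 9} - 108\right)^{2} = \left(\sqrt{9} - 108\right)^{2} = \left(3 - 108\right)^{2} = \left(-105\right)^{2} = 11025$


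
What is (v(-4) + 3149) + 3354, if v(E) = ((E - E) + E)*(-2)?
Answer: 6511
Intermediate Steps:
v(E) = -2*E (v(E) = (0 + E)*(-2) = E*(-2) = -2*E)
(v(-4) + 3149) + 3354 = (-2*(-4) + 3149) + 3354 = (8 + 3149) + 3354 = 3157 + 3354 = 6511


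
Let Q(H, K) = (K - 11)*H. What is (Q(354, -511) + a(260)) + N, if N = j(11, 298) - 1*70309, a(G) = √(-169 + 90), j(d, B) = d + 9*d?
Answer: -254987 + I*√79 ≈ -2.5499e+5 + 8.8882*I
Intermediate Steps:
j(d, B) = 10*d
Q(H, K) = H*(-11 + K) (Q(H, K) = (-11 + K)*H = H*(-11 + K))
a(G) = I*√79 (a(G) = √(-79) = I*√79)
N = -70199 (N = 10*11 - 1*70309 = 110 - 70309 = -70199)
(Q(354, -511) + a(260)) + N = (354*(-11 - 511) + I*√79) - 70199 = (354*(-522) + I*√79) - 70199 = (-184788 + I*√79) - 70199 = -254987 + I*√79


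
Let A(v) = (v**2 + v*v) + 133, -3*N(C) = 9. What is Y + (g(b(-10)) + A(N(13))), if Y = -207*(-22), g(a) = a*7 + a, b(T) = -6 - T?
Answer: 4737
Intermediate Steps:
N(C) = -3 (N(C) = -1/3*9 = -3)
g(a) = 8*a (g(a) = 7*a + a = 8*a)
A(v) = 133 + 2*v**2 (A(v) = (v**2 + v**2) + 133 = 2*v**2 + 133 = 133 + 2*v**2)
Y = 4554
Y + (g(b(-10)) + A(N(13))) = 4554 + (8*(-6 - 1*(-10)) + (133 + 2*(-3)**2)) = 4554 + (8*(-6 + 10) + (133 + 2*9)) = 4554 + (8*4 + (133 + 18)) = 4554 + (32 + 151) = 4554 + 183 = 4737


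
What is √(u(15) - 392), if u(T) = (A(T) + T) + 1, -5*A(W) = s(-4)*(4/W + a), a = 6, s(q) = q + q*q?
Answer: 4*I*√611/5 ≈ 19.775*I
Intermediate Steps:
s(q) = q + q²
A(W) = -72/5 - 48/(5*W) (A(W) = -(-4*(1 - 4))*(4/W + 6)/5 = -(-4*(-3))*(6 + 4/W)/5 = -12*(6 + 4/W)/5 = -(72 + 48/W)/5 = -72/5 - 48/(5*W))
u(T) = 1 + T + 24*(-2 - 3*T)/(5*T) (u(T) = (24*(-2 - 3*T)/(5*T) + T) + 1 = (T + 24*(-2 - 3*T)/(5*T)) + 1 = 1 + T + 24*(-2 - 3*T)/(5*T))
√(u(15) - 392) = √((-67/5 + 15 - 48/5/15) - 392) = √((-67/5 + 15 - 48/5*1/15) - 392) = √((-67/5 + 15 - 16/25) - 392) = √(24/25 - 392) = √(-9776/25) = 4*I*√611/5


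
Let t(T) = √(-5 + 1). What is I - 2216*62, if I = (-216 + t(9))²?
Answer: -90740 - 864*I ≈ -90740.0 - 864.0*I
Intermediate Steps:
t(T) = 2*I (t(T) = √(-4) = 2*I)
I = (-216 + 2*I)² ≈ 46652.0 - 864.0*I
I - 2216*62 = (46652 - 864*I) - 2216*62 = (46652 - 864*I) - 1*137392 = (46652 - 864*I) - 137392 = -90740 - 864*I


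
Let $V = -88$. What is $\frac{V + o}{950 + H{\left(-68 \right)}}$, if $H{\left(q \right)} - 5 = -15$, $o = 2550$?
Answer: $\frac{1231}{470} \approx 2.6191$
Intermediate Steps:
$H{\left(q \right)} = -10$ ($H{\left(q \right)} = 5 - 15 = -10$)
$\frac{V + o}{950 + H{\left(-68 \right)}} = \frac{-88 + 2550}{950 - 10} = \frac{2462}{940} = 2462 \cdot \frac{1}{940} = \frac{1231}{470}$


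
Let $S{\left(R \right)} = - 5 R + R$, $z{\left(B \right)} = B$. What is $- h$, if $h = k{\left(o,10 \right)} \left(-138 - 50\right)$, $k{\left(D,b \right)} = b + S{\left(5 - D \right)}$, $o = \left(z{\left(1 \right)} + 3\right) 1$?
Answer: $1128$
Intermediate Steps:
$o = 4$ ($o = \left(1 + 3\right) 1 = 4 \cdot 1 = 4$)
$S{\left(R \right)} = - 4 R$
$k{\left(D,b \right)} = -20 + b + 4 D$ ($k{\left(D,b \right)} = b - 4 \left(5 - D\right) = b + \left(-20 + 4 D\right) = -20 + b + 4 D$)
$h = -1128$ ($h = \left(-20 + 10 + 4 \cdot 4\right) \left(-138 - 50\right) = \left(-20 + 10 + 16\right) \left(-188\right) = 6 \left(-188\right) = -1128$)
$- h = \left(-1\right) \left(-1128\right) = 1128$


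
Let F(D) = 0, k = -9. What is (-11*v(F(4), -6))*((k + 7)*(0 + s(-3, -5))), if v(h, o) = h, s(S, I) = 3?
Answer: 0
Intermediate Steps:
(-11*v(F(4), -6))*((k + 7)*(0 + s(-3, -5))) = (-11*0)*((-9 + 7)*(0 + 3)) = 0*(-2*3) = 0*(-6) = 0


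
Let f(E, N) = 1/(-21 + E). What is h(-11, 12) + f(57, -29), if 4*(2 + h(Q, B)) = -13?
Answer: -47/9 ≈ -5.2222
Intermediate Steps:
h(Q, B) = -21/4 (h(Q, B) = -2 + (¼)*(-13) = -2 - 13/4 = -21/4)
h(-11, 12) + f(57, -29) = -21/4 + 1/(-21 + 57) = -21/4 + 1/36 = -47/9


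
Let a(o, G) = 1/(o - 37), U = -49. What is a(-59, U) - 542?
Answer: -52033/96 ≈ -542.01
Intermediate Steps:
a(o, G) = 1/(-37 + o)
a(-59, U) - 542 = 1/(-37 - 59) - 542 = 1/(-96) - 542 = -1/96 - 542 = -52033/96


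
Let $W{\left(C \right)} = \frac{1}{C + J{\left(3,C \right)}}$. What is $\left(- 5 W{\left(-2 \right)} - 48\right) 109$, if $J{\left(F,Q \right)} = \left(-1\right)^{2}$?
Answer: $-4687$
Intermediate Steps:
$J{\left(F,Q \right)} = 1$
$W{\left(C \right)} = \frac{1}{1 + C}$ ($W{\left(C \right)} = \frac{1}{C + 1} = \frac{1}{1 + C}$)
$\left(- 5 W{\left(-2 \right)} - 48\right) 109 = \left(- \frac{5}{1 - 2} - 48\right) 109 = \left(- \frac{5}{-1} - 48\right) 109 = \left(\left(-5\right) \left(-1\right) - 48\right) 109 = \left(5 - 48\right) 109 = \left(-43\right) 109 = -4687$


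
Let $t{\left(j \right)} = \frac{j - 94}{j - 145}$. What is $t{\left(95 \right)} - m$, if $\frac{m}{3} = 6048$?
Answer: $- \frac{907201}{50} \approx -18144.0$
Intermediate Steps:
$m = 18144$ ($m = 3 \cdot 6048 = 18144$)
$t{\left(j \right)} = \frac{-94 + j}{-145 + j}$
$t{\left(95 \right)} - m = \frac{-94 + 95}{-145 + 95} - 18144 = \frac{1}{-50} \cdot 1 - 18144 = \left(- \frac{1}{50}\right) 1 - 18144 = - \frac{1}{50} - 18144 = - \frac{907201}{50}$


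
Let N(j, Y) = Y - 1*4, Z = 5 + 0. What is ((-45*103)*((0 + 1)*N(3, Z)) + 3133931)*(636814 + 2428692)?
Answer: 9592875663776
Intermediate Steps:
Z = 5
N(j, Y) = -4 + Y (N(j, Y) = Y - 4 = -4 + Y)
((-45*103)*((0 + 1)*N(3, Z)) + 3133931)*(636814 + 2428692) = ((-45*103)*((0 + 1)*(-4 + 5)) + 3133931)*(636814 + 2428692) = (-4635 + 3133931)*3065506 = 3129296*3065506 = 9592875663776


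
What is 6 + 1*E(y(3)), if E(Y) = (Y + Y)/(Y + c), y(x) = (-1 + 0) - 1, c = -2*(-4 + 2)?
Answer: 4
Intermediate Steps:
c = 4 (c = -2*(-2) = 4)
y(x) = -2 (y(x) = -1 - 1 = -2)
E(Y) = 2*Y/(4 + Y) (E(Y) = (Y + Y)/(Y + 4) = (2*Y)/(4 + Y) = 2*Y/(4 + Y))
6 + 1*E(y(3)) = 6 + 1*(2*(-2)/(4 - 2)) = 6 + 1*(2*(-2)/2) = 6 + 1*(2*(-2)*(½)) = 6 + 1*(-2) = 6 - 2 = 4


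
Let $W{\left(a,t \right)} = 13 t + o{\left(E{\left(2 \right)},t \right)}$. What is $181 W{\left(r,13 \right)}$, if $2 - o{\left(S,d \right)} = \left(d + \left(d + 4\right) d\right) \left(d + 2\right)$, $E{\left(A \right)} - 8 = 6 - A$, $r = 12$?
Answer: $-604359$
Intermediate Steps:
$E{\left(A \right)} = 14 - A$ ($E{\left(A \right)} = 8 - \left(-6 + A\right) = 14 - A$)
$o{\left(S,d \right)} = 2 - \left(2 + d\right) \left(d + d \left(4 + d\right)\right)$ ($o{\left(S,d \right)} = 2 - \left(d + \left(d + 4\right) d\right) \left(d + 2\right) = 2 - \left(d + \left(4 + d\right) d\right) \left(2 + d\right) = 2 - \left(d + d \left(4 + d\right)\right) \left(2 + d\right) = 2 - \left(2 + d\right) \left(d + d \left(4 + d\right)\right)$)
$W{\left(a,t \right)} = 2 - t^{3} - 7 t^{2} + 3 t$ ($W{\left(a,t \right)} = 13 t - \left(-2 + t^{3} + 7 t^{2} + 10 t\right) = 2 - t^{3} - 7 t^{2} + 3 t$)
$181 W{\left(r,13 \right)} = 181 \left(2 - 13^{3} - 7 \cdot 13^{2} + 3 \cdot 13\right) = 181 \left(2 - 2197 - 1183 + 39\right) = 181 \left(-3339\right) = -604359$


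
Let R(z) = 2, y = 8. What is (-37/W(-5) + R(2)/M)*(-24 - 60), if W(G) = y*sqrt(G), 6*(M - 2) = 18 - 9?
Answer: -48 - 777*I*sqrt(5)/10 ≈ -48.0 - 173.74*I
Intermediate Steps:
M = 7/2 (M = 2 + (18 - 9)/6 = 2 + (1/6)*9 = 2 + 3/2 = 7/2 ≈ 3.5000)
W(G) = 8*sqrt(G)
(-37/W(-5) + R(2)/M)*(-24 - 60) = (-37*(-I*sqrt(5)/40) + 2/(7/2))*(-24 - 60) = (-37*(-I*sqrt(5)/40) + 2*(2/7))*(-84) = (-37*(-I*sqrt(5)/40) + 4/7)*(-84) = (-(-37)*I*sqrt(5)/40 + 4/7)*(-84) = (37*I*sqrt(5)/40 + 4/7)*(-84) = (4/7 + 37*I*sqrt(5)/40)*(-84) = -48 - 777*I*sqrt(5)/10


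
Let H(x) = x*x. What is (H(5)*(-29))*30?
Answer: -21750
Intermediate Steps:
H(x) = x²
(H(5)*(-29))*30 = (5²*(-29))*30 = (25*(-29))*30 = -725*30 = -21750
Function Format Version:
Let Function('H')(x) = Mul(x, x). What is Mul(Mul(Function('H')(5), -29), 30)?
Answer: -21750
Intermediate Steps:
Function('H')(x) = Pow(x, 2)
Mul(Mul(Function('H')(5), -29), 30) = Mul(Mul(Pow(5, 2), -29), 30) = Mul(Mul(25, -29), 30) = Mul(-725, 30) = -21750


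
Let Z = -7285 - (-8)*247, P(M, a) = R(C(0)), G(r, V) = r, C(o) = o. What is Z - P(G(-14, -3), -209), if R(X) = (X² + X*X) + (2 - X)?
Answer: -5311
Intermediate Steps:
R(X) = 2 - X + 2*X² (R(X) = (X² + X²) + (2 - X) = 2*X² + (2 - X) = 2 - X + 2*X²)
P(M, a) = 2 (P(M, a) = 2 - 1*0 + 2*0² = 2 + 0 + 2*0 = 2 + 0 + 0 = 2)
Z = -5309 (Z = -7285 - 1*(-1976) = -7285 + 1976 = -5309)
Z - P(G(-14, -3), -209) = -5309 - 1*2 = -5309 - 2 = -5311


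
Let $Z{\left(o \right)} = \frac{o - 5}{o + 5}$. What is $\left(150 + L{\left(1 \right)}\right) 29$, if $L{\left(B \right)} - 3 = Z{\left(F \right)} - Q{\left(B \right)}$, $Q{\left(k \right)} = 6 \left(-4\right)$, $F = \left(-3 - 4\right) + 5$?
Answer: $\frac{15196}{3} \approx 5065.3$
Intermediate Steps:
$F = -2$ ($F = -7 + 5 = -2$)
$Q{\left(k \right)} = -24$
$Z{\left(o \right)} = \frac{-5 + o}{5 + o}$
$L{\left(B \right)} = \frac{74}{3}$ ($L{\left(B \right)} = 3 + \left(\frac{-5 - 2}{5 - 2} - -24\right) = 3 + \left(\frac{1}{3} \left(-7\right) + 24\right) = 3 + \left(- \frac{7}{3} + 24\right) = 3 + \frac{65}{3} = \frac{74}{3}$)
$\left(150 + L{\left(1 \right)}\right) 29 = \left(150 + \frac{74}{3}\right) 29 = \frac{524}{3} \cdot 29 = \frac{15196}{3}$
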